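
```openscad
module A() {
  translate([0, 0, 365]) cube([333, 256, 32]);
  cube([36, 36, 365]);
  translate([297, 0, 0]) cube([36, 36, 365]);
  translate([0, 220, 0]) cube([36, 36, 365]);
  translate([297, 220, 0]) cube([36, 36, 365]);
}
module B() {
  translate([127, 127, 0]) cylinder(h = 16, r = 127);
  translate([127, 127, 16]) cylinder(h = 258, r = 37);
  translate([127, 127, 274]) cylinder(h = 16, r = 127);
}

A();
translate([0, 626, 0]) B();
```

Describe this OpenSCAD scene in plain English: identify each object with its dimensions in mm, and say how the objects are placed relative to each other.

A is a simple wooden stool: a rectangular seat 333 mm (x) by 256 mm (y), 32 mm thick, top face at z = 397 mm, on four square legs, each 36×36 mm in cross-section. The legs rest on z = 0, each flush with a corner of the seat.

B is a spool: two coaxial disc flanges of radius 127 mm and thickness 16 mm, joined by a core cylinder of radius 37 mm and height 258 mm. The lower flange rests on z = 0 and the three cylinders share a vertical axis.

The spool is on the floor beside the stool on its +y side.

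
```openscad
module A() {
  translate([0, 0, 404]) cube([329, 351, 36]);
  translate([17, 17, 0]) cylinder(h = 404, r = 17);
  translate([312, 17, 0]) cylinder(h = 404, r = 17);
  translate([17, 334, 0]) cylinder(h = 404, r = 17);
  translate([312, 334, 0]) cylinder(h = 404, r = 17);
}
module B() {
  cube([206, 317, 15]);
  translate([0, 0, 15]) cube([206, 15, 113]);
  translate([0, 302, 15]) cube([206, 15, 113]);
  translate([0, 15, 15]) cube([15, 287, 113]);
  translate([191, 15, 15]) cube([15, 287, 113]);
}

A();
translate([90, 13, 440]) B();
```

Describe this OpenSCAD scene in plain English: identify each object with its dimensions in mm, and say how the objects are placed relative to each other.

A is a four-legged stool. The seat is a 329×351×36 mm slab whose top surface is at z = 440 mm; four round legs, each 34 mm in diameter, run from the floor (z = 0) to the underside of the seat, each leg's axis is inset half a diameter from the nearest pair of seat edges (so the leg's bounding box is flush with the corner).

B is an open storage box with external size 206×317×128 mm and wall thickness 15 mm (the base is also 15 mm thick). The base covers the whole footprint; the four walls stand on the base, with the y-facing walls full-width and the x-facing walls fitting between their inner faces.

The open box is on top of the stool.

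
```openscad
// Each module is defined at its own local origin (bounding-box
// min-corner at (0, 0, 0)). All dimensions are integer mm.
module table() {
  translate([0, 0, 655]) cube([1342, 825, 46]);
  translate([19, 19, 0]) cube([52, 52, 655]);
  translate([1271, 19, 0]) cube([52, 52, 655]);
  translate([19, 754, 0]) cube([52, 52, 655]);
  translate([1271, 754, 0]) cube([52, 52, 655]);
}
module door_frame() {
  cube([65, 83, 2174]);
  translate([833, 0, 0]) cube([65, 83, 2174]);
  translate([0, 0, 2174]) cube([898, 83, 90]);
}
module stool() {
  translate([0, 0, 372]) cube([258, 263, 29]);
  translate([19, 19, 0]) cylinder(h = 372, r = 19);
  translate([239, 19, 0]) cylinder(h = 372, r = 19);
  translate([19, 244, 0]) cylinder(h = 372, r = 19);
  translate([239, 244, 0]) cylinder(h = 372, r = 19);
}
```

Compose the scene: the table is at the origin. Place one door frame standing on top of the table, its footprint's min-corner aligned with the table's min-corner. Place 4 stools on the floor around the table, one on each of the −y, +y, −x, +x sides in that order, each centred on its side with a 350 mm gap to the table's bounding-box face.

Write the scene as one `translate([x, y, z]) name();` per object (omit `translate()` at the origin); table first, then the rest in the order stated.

table();
translate([0, 0, 701]) door_frame();
translate([542, -613, 0]) stool();
translate([542, 1175, 0]) stool();
translate([-608, 281, 0]) stool();
translate([1692, 281, 0]) stool();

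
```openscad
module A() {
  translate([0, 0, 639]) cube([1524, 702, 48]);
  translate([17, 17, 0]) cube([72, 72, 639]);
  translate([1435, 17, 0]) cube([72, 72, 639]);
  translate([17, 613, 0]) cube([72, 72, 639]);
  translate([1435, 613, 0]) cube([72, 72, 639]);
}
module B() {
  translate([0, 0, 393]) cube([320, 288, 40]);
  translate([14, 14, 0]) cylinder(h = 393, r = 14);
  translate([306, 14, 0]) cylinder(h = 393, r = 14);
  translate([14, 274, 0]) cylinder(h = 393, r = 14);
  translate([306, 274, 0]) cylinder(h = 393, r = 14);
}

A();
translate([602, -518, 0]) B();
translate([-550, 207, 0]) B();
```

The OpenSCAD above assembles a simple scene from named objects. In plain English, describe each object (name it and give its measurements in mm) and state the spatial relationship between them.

A is a table with a 1524×702 mm rectangular top, 48 mm thick, top surface at z = 687 mm, supported by four 72×72 mm square legs, each inset 17 mm from the nearest pair of top edges, running from the floor.

B is a simple wooden stool: a rectangular seat 320 mm (x) by 288 mm (y), 40 mm thick, top face at z = 433 mm, on four round legs, each 28 mm in diameter. The legs rest on z = 0, each leg's axis is inset half a diameter from the nearest pair of seat edges (so the leg's bounding box is flush with the corner).

Two stools sit around the table at the −y, −x sides.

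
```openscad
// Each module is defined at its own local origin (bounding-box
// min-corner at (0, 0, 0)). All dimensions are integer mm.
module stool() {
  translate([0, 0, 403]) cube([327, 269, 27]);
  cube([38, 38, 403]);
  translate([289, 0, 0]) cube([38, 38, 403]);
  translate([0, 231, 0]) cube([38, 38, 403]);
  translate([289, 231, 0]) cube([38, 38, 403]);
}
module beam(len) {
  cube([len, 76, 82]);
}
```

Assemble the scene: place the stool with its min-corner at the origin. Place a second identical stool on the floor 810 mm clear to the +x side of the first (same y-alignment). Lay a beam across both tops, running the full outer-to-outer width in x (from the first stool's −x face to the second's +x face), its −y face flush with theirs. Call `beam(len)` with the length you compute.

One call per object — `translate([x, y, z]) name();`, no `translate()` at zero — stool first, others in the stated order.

stool();
translate([1137, 0, 0]) stool();
translate([0, 0, 430]) beam(1464);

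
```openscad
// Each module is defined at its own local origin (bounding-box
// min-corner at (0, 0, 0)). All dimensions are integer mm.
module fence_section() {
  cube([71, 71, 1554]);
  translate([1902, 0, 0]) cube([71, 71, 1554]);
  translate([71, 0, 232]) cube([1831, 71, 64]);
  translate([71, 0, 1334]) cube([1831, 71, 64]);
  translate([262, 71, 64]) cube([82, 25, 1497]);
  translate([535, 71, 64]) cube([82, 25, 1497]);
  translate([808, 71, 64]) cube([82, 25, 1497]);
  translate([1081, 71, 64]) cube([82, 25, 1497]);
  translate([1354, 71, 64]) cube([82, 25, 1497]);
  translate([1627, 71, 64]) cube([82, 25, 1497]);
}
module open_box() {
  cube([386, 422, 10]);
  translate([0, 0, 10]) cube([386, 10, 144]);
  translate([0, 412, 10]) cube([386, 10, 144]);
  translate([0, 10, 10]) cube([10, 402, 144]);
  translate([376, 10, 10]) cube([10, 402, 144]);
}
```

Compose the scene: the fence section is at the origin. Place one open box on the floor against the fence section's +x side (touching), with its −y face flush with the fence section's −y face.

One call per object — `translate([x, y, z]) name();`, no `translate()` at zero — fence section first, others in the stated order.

fence_section();
translate([1973, 0, 0]) open_box();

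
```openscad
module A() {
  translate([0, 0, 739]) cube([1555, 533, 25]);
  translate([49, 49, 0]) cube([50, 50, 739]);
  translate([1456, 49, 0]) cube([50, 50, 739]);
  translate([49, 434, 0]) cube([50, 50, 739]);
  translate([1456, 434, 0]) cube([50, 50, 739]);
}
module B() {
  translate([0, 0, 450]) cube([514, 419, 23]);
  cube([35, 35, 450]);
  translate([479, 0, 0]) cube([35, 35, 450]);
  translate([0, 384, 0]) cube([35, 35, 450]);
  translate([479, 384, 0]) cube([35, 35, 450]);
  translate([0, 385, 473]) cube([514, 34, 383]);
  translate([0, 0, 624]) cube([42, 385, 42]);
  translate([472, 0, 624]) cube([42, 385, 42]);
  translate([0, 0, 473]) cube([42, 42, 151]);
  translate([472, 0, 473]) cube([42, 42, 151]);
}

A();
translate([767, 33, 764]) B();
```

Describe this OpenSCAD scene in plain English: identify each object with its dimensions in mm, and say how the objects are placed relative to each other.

A is a rectangular dining table. The top is 1555×533×25 mm with its upper surface at z = 764 mm. It stands on four 50×50 mm square legs, each inset 49 mm from the nearest pair of top edges, running from the floor to the underside of the top.

B is a chair: 514×419 mm seat, 23 mm thick, top at z = 473 mm, on four 35 mm square corner legs flush with the seat edges. A 34 mm thick backrest slab spans the full seat width, extending 383 mm above the seat top, its back face flush with the seat's +y edge. Two armrests of 42×42 mm section run along each side from the seat's front edge to the front of the backrest, top faces 193 mm above the seat top and outer faces flush with the seat's x-edges; a 42×42 mm post under the front of each armrest stands on the seat at the front corner.

The chair is on top of the table.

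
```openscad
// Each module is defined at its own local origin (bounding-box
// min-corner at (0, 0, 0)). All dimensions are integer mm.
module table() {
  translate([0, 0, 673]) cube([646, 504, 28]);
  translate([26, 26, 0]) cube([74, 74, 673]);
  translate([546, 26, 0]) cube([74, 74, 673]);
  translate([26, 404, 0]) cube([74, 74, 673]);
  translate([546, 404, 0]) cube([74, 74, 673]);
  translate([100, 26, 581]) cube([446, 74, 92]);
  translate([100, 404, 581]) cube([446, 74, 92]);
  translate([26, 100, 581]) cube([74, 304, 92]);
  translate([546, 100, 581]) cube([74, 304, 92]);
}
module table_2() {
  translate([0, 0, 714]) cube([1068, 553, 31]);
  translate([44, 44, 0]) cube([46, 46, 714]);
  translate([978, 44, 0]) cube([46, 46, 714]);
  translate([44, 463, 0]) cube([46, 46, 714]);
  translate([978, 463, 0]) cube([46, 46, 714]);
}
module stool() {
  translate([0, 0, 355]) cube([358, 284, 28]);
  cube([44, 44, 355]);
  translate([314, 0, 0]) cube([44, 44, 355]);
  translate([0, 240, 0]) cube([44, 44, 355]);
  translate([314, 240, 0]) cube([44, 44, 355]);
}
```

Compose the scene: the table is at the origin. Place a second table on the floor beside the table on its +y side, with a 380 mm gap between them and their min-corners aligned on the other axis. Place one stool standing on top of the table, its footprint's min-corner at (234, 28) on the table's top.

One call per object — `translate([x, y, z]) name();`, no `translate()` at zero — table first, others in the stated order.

table();
translate([0, 884, 0]) table_2();
translate([234, 28, 701]) stool();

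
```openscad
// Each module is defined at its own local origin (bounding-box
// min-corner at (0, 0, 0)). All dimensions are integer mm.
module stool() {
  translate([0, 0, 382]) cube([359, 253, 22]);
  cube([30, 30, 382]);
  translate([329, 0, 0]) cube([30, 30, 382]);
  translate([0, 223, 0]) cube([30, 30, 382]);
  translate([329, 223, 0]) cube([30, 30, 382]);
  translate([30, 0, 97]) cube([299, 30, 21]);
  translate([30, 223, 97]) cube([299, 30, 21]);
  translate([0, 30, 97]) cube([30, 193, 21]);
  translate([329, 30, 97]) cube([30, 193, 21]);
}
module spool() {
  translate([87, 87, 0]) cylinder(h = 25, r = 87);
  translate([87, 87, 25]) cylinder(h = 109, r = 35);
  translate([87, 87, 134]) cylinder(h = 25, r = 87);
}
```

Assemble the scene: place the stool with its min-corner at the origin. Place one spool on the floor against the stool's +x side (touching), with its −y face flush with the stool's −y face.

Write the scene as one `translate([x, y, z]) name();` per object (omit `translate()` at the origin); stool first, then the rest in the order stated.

stool();
translate([359, 0, 0]) spool();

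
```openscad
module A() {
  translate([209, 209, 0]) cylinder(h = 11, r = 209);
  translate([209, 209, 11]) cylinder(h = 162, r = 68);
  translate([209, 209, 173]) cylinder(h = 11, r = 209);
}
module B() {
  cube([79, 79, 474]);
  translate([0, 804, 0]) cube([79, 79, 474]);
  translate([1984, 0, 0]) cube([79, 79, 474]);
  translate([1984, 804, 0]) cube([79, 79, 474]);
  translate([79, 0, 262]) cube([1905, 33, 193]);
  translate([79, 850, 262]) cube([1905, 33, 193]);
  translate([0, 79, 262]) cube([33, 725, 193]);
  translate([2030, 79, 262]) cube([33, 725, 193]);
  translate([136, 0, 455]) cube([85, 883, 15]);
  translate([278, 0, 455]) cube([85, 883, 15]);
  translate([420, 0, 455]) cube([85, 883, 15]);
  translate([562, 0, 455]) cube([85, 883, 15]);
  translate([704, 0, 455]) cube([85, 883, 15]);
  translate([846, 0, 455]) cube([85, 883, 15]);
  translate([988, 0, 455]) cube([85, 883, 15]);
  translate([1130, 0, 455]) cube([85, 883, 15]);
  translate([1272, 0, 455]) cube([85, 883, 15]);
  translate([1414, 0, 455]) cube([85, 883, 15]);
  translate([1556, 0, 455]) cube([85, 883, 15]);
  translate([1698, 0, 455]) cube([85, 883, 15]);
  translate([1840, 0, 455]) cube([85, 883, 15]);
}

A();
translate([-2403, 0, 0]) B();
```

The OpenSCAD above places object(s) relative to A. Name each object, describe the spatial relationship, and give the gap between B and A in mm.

The bed frame's nearest face is 340 mm from the spool's −x face.

A is a spool. B is a bed frame. The bed frame is on the floor beside the spool on its −x side. The gap between the bed frame and the spool is 340 mm.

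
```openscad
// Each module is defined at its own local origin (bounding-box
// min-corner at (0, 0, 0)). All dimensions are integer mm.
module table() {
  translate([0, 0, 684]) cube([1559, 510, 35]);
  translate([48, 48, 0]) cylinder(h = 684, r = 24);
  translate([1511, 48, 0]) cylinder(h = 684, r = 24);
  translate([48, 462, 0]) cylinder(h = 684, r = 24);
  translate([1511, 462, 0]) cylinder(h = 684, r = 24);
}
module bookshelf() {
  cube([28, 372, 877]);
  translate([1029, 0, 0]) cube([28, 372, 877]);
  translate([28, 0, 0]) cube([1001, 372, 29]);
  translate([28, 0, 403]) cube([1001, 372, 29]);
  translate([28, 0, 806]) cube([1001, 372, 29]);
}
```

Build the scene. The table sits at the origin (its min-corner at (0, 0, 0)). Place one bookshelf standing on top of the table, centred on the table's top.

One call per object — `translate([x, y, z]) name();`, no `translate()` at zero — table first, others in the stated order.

table();
translate([251, 69, 719]) bookshelf();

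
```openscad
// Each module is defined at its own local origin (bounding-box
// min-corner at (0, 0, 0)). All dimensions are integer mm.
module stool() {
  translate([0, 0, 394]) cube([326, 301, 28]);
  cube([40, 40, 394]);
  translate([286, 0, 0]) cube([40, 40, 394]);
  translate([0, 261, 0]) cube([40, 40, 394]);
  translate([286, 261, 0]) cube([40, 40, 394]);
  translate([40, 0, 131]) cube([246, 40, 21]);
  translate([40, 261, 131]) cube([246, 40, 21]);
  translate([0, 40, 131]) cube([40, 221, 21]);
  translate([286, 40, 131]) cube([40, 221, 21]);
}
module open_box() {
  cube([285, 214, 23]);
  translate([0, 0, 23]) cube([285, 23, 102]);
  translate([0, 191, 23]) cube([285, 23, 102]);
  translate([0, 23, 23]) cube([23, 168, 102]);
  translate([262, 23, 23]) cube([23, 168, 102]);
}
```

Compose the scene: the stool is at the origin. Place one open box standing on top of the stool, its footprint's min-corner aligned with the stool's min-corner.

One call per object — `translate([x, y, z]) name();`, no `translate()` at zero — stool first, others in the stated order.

stool();
translate([0, 0, 422]) open_box();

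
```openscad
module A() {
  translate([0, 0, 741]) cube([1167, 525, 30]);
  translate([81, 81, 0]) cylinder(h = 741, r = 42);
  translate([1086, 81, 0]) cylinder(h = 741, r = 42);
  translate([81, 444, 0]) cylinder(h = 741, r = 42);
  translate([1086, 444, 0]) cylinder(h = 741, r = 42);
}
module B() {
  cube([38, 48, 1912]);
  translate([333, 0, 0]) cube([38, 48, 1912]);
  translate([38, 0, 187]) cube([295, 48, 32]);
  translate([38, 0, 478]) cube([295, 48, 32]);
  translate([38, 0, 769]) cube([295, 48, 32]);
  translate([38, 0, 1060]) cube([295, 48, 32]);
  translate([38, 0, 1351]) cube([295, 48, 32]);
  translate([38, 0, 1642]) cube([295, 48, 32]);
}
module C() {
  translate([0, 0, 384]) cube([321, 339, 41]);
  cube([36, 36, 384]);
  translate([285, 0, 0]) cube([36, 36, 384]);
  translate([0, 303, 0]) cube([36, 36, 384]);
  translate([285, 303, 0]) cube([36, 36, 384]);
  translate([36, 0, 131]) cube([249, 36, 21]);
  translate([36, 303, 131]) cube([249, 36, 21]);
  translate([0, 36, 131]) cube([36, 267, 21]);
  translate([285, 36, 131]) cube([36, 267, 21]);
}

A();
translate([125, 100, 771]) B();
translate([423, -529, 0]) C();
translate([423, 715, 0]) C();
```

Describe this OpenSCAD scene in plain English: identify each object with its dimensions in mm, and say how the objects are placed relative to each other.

A is a table: top 1167 mm (x) × 525 mm (y), 30 mm thick, upper face at z = 771 mm, on four round legs of 84 mm diameter, each leg's bounding box inset 39 mm from the nearest pair of top edges, running from z = 0 to the bottom of the top.

B is a wooden ladder with two side rails of 38×48 mm section and 1912 mm height, set 371 mm apart overall. Between them run 6 rectangular rungs (48 mm deep, 32 mm thick), front faces flush with the rails' −y face. The bottom of the first rung is 187 mm above the floor and each subsequent rung is 291 mm higher than the one below.

C is a simple wooden stool: a rectangular seat 321 mm (x) by 339 mm (y), 41 mm thick, top face at z = 425 mm, on four square legs, each 36×36 mm in cross-section. The legs rest on z = 0, each flush with a corner of the seat. Four stretchers, 36 mm wide and 21 mm tall, connect adjacent legs with their undersides at z = 131 mm, each running between the inner faces of the legs it joins and aligned with the legs' outer faces on the other axis.

The ladder is on top of the table. Two stools sit around the table at the −y, +y sides.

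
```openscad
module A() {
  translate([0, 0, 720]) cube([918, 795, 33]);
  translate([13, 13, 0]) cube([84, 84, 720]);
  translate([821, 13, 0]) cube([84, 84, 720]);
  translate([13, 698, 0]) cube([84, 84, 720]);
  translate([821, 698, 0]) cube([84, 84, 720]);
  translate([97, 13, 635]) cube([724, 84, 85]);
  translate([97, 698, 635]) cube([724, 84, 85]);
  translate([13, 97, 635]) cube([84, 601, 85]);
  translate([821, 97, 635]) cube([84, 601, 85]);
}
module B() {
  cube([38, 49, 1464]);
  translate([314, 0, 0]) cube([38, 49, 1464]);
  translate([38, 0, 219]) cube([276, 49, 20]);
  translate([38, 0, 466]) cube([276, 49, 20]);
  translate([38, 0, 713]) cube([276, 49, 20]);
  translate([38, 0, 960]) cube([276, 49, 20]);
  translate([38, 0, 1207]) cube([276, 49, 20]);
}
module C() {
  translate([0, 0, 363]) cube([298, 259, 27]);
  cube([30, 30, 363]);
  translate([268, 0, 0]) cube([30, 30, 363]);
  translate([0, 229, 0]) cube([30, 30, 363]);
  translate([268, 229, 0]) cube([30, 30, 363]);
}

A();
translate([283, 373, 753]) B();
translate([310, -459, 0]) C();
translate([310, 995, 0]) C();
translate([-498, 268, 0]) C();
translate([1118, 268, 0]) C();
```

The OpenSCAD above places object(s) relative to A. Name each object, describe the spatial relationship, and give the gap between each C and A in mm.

Each stool's nearest face is 200 mm from the table's bounding box.

A is a table. B is a ladder. C is a stool. The ladder is on top of the table, centred. Four stools sit around the table at the −y, +y, −x, +x sides. The gap between each stool and the table is 200 mm.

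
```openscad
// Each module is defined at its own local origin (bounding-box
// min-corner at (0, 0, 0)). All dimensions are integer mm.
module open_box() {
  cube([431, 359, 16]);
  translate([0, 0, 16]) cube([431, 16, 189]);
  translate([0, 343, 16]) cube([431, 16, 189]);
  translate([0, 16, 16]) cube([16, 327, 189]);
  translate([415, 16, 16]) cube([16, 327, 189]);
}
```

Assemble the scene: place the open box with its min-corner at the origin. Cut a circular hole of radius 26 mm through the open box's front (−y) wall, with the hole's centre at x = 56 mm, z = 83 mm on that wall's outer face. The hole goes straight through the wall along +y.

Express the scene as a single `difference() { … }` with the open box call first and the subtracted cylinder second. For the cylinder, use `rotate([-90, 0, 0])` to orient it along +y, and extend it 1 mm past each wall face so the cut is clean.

difference() {
  open_box();
  translate([56, -1, 83]) rotate([-90, 0, 0]) cylinder(h = 18, r = 26);
}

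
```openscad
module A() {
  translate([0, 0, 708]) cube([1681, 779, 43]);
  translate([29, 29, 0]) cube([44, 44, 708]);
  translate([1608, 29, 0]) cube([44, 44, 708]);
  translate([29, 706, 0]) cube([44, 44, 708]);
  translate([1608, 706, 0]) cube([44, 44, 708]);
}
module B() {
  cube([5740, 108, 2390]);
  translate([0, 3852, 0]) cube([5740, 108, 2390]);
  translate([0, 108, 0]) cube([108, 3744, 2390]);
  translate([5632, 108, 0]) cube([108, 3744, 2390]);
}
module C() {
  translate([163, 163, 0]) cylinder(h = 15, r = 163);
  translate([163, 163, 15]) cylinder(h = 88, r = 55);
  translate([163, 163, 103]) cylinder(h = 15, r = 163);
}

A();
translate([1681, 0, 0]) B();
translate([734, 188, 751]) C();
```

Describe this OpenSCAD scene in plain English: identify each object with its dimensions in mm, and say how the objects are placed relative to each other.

A is a table with a 1681×779 mm rectangular top, 43 mm thick, top surface at z = 751 mm, supported by four 44×44 mm square legs, each inset 29 mm from the nearest pair of top edges, running from the floor.

B is the wall frame of a small rectangular building: four walls, each 2390 mm tall and 108 mm thick, enclosing a footprint 5740 mm (x) by 3960 mm (y) outside-to-outside, with no floor or roof. The front and back walls (the −y and +y sides) span the full width; the two side walls fit between them.

C is a spool: two coaxial disc flanges of radius 163 mm and thickness 15 mm, joined by a core cylinder of radius 55 mm and height 88 mm. The lower flange rests on z = 0 and the three cylinders share a vertical axis.

The house frame is against the table's +x side, with their −y faces flush. The spool is on top of the table.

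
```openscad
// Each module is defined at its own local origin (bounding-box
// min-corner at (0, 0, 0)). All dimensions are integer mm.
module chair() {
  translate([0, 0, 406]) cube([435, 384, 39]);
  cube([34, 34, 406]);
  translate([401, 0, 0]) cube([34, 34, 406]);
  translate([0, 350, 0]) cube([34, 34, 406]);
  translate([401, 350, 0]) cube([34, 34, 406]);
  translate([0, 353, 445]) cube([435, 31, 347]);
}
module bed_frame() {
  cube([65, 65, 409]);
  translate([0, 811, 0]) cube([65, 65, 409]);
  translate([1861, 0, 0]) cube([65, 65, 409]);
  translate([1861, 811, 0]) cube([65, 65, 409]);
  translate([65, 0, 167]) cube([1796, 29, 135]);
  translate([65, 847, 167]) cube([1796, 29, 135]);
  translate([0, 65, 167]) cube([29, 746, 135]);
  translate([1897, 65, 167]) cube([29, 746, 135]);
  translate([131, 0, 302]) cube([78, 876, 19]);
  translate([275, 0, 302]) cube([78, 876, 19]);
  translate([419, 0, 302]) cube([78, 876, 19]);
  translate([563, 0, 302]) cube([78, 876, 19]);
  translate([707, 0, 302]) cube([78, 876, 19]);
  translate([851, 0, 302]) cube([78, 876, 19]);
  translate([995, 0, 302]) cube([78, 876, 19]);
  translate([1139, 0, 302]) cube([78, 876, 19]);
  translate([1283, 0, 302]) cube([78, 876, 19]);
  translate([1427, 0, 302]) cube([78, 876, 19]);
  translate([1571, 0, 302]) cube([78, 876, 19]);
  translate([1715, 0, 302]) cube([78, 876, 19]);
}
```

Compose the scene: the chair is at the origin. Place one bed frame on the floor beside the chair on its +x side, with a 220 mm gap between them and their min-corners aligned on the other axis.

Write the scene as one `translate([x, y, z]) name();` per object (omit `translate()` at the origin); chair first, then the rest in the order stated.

chair();
translate([655, 0, 0]) bed_frame();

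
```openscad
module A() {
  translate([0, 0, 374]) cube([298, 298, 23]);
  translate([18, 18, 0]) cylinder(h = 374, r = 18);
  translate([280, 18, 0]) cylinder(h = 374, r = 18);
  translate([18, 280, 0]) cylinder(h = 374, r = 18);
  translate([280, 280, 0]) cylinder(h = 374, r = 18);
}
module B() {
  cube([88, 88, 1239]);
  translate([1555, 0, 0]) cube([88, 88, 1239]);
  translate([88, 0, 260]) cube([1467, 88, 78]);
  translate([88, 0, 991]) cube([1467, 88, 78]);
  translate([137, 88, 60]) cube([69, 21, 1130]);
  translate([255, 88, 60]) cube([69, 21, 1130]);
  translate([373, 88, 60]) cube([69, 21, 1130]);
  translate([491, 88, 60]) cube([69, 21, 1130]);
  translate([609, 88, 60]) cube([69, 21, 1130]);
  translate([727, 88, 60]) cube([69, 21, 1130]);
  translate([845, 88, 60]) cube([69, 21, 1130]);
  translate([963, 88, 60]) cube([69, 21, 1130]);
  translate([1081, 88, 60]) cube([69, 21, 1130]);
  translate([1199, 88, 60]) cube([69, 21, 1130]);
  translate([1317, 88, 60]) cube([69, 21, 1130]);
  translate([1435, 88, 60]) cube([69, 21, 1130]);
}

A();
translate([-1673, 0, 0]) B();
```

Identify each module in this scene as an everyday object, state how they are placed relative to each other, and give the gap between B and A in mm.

The fence section's nearest face is 30 mm from the stool's −x face.

A is a stool. B is a fence section. The fence section is on the floor beside the stool on its −x side. The gap between the fence section and the stool is 30 mm.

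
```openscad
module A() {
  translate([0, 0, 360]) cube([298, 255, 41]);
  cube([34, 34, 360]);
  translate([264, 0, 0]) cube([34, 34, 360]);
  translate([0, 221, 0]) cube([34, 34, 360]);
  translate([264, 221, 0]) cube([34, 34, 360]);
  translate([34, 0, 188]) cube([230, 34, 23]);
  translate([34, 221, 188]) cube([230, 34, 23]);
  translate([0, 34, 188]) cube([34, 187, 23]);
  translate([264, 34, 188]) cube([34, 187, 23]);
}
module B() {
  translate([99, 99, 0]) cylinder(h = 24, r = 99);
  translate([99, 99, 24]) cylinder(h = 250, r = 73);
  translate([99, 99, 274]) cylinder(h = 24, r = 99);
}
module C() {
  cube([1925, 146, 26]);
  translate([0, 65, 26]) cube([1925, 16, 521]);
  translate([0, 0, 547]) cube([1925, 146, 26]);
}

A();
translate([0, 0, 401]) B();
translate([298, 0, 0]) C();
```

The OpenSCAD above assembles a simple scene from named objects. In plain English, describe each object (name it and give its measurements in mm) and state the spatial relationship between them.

A is a four-legged stool. The seat is a 298×255×41 mm slab whose top surface is at z = 401 mm; four square legs, each 34×34 mm in cross-section, run from the floor (z = 0) to the underside of the seat, each flush with a corner of the seat. Four stretchers, 34 mm wide and 23 mm tall, connect adjacent legs with their undersides at z = 188 mm, each running between the inner faces of the legs it joins and aligned with the legs' outer faces on the other axis.

B is a spool: two coaxial disc flanges of radius 99 mm and thickness 24 mm, joined by a core cylinder of radius 73 mm and height 250 mm. The lower flange rests on z = 0 and the three cylinders share a vertical axis.

C is an I-beam lying along x, 1925 mm long. Overall section height 573 mm. Two flanges 146 mm wide (y) and 26 mm thick, one on the floor and one at the top; a web 16 mm thick runs between them, centred on the flange width.

The spool is on top of the stool. The I-beam is against the stool's +x side, with their −y faces flush.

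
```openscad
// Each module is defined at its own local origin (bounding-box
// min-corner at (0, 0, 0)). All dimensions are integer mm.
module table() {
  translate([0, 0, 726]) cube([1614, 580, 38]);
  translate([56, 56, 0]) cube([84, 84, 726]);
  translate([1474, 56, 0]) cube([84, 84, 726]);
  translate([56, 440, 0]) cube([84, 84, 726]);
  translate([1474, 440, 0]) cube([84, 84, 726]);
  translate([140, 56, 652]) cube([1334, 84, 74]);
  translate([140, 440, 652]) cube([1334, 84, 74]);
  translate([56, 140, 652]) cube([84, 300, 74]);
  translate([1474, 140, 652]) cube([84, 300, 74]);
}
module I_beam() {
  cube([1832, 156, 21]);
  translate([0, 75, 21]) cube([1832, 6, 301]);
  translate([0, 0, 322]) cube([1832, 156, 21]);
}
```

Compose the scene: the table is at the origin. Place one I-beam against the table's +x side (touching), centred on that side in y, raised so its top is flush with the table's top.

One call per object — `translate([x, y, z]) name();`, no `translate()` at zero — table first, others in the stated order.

table();
translate([1614, 212, 421]) I_beam();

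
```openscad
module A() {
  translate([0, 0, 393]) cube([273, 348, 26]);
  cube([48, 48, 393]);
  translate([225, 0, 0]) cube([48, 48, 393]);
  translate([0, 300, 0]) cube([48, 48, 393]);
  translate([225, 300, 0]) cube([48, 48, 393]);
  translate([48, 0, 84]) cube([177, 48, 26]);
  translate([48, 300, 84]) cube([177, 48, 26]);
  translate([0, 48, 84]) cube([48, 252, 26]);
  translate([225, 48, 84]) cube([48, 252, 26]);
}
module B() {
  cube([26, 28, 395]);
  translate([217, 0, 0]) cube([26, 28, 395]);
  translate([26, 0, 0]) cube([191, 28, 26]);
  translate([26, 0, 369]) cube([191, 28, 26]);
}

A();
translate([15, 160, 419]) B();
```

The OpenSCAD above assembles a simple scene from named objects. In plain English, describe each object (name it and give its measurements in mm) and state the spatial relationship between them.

A is a four-legged stool. The seat is 273×348 mm, 26 mm thick, top at z = 419 mm. It stands on four square legs, each 48×48 mm in cross-section, from z = 0 to the seat underside, each flush with a corner of the seat. Four stretchers, 48 mm wide and 26 mm tall, connect adjacent legs with their undersides at z = 84 mm, each running between the inner faces of the legs it joins and aligned with the legs' outer faces on the other axis.

B is a rectangular picture frame lying in the x–z plane (depth along y). The opening is 191 mm wide (x) by 343 mm tall (z), surrounded by a border 26 mm wide on all four sides. The frame is 28 mm deep and is made of two full-height vertical stiles with two horizontal rails fitted between them.

The picture frame is on top of the stool, centred.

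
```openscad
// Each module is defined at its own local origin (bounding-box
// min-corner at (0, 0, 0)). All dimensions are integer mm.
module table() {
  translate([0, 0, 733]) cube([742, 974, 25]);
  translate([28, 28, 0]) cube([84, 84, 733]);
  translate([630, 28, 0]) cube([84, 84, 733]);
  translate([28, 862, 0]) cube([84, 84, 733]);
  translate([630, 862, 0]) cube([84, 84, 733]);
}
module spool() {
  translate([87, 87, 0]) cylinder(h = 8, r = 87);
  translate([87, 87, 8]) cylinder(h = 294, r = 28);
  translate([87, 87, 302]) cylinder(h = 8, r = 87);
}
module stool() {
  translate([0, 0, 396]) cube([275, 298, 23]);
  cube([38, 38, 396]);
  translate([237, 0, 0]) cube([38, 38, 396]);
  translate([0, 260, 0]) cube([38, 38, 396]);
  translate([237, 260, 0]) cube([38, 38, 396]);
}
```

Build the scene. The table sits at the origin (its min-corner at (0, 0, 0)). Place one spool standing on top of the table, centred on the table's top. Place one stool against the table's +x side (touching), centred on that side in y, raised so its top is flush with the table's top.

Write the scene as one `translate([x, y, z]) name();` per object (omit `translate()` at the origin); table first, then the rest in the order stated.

table();
translate([284, 400, 758]) spool();
translate([742, 338, 339]) stool();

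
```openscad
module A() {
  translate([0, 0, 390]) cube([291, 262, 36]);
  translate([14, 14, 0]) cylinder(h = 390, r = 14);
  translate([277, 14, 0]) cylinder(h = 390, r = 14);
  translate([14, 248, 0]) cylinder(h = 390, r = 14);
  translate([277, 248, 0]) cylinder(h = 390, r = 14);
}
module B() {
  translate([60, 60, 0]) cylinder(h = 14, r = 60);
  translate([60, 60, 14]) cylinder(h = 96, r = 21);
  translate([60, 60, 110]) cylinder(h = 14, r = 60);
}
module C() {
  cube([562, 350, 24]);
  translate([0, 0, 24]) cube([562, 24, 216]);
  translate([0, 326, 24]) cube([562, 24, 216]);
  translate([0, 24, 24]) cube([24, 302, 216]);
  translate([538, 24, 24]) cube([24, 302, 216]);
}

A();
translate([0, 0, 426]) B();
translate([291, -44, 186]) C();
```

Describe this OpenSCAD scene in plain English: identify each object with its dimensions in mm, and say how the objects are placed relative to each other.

A is a four-legged stool. The seat is 291×262 mm, 36 mm thick, top at z = 426 mm. It stands on four round legs, each 28 mm in diameter, from z = 0 to the seat underside, each leg's axis is inset half a diameter from the nearest pair of seat edges (so the leg's bounding box is flush with the corner).

B is a spool: two coaxial disc flanges of radius 60 mm and thickness 14 mm, joined by a core cylinder of radius 21 mm and height 96 mm. The lower flange rests on z = 0 and the three cylinders share a vertical axis.

C is an open storage box with external size 562×350×240 mm and wall thickness 24 mm (the base is also 24 mm thick). The base covers the whole footprint; the four walls stand on the base, with the y-facing walls full-width and the x-facing walls fitting between their inner faces.

The spool is on top of the stool. The open box is beside the stool with their tops flush at z = 426.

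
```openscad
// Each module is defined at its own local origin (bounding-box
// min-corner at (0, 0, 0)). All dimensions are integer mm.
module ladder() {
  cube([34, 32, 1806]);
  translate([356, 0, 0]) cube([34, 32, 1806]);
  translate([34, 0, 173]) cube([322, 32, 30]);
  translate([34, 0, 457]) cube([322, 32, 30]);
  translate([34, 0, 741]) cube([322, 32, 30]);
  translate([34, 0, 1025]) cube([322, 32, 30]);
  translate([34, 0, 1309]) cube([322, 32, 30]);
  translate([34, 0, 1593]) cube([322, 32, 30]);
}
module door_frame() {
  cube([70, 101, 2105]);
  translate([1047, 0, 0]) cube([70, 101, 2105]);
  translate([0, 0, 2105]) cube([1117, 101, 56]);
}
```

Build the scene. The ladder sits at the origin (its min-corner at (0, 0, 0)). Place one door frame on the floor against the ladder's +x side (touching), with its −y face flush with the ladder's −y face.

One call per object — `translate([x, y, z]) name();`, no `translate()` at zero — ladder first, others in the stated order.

ladder();
translate([390, 0, 0]) door_frame();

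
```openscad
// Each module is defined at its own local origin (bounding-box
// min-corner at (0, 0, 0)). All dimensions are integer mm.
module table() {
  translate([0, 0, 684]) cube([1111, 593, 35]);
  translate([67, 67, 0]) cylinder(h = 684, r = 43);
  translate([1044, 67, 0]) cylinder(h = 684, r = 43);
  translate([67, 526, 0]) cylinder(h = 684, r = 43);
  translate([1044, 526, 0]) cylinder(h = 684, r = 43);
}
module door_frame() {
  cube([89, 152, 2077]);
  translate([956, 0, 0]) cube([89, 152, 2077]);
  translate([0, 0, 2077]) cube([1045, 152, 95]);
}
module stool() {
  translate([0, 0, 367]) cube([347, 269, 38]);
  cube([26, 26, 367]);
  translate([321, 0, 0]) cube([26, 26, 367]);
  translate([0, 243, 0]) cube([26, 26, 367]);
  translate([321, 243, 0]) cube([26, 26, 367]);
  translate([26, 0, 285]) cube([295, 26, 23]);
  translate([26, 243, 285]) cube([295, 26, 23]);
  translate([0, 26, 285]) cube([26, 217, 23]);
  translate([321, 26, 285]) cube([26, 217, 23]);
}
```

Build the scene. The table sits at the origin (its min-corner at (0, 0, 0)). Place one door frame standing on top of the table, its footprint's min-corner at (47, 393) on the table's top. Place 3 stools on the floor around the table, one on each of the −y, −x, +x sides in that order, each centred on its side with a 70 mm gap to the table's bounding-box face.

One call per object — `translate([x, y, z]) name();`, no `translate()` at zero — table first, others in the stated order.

table();
translate([47, 393, 719]) door_frame();
translate([382, -339, 0]) stool();
translate([-417, 162, 0]) stool();
translate([1181, 162, 0]) stool();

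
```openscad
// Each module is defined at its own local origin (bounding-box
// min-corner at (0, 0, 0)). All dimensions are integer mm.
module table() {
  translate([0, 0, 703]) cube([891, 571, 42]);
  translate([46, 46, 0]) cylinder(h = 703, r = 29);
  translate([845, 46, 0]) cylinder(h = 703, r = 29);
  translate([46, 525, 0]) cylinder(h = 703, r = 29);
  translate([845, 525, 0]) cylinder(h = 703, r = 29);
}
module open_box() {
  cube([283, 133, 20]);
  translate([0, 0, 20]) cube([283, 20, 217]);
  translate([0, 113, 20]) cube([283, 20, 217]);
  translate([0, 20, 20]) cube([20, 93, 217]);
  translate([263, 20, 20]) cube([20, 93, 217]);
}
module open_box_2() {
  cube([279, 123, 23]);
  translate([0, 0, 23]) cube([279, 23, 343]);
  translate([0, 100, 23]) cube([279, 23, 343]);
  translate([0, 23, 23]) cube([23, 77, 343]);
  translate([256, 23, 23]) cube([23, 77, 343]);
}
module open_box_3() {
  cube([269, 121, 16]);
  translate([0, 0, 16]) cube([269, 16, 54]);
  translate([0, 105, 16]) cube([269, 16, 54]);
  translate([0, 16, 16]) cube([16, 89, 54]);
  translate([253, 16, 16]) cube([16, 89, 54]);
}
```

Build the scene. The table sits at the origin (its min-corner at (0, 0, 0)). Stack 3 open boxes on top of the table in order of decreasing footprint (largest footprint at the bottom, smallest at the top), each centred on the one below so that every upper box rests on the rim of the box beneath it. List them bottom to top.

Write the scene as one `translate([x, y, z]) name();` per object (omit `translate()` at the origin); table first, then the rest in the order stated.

table();
translate([304, 219, 745]) open_box();
translate([306, 224, 982]) open_box_2();
translate([311, 225, 1348]) open_box_3();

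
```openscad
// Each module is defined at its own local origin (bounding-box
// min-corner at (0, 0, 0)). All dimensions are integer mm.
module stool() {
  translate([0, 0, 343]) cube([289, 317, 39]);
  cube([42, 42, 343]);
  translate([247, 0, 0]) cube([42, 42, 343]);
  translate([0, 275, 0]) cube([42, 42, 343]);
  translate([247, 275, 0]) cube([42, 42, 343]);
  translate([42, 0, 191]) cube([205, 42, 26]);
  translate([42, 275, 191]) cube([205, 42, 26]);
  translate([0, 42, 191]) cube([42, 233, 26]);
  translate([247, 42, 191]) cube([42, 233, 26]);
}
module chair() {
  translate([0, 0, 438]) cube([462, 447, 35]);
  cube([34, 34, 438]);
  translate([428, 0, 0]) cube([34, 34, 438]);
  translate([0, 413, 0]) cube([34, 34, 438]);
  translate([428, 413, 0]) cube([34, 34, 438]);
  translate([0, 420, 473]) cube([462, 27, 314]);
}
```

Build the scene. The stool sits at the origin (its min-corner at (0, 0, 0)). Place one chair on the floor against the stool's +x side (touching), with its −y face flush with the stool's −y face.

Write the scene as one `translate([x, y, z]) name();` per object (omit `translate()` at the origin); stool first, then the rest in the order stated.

stool();
translate([289, 0, 0]) chair();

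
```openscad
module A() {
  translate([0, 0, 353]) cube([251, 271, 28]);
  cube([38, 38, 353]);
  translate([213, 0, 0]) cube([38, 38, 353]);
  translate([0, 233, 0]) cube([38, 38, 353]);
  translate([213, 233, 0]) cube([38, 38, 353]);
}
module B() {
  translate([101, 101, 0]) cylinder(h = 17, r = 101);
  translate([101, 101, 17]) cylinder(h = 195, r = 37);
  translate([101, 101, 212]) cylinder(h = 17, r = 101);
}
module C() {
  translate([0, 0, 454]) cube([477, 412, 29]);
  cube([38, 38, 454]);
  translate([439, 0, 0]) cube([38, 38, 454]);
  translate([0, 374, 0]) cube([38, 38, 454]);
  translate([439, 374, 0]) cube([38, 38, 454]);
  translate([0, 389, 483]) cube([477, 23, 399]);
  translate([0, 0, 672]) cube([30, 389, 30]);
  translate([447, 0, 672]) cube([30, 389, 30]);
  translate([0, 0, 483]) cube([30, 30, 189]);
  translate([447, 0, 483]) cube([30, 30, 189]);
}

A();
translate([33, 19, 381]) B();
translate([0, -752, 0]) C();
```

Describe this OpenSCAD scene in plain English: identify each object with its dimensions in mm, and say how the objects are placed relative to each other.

A is a simple wooden stool: a rectangular seat 251 mm (x) by 271 mm (y), 28 mm thick, top face at z = 381 mm, on four square legs, each 38×38 mm in cross-section. The legs rest on z = 0, each flush with a corner of the seat.

B is a spool: two coaxial disc flanges of radius 101 mm and thickness 17 mm, joined by a core cylinder of radius 37 mm and height 195 mm. The lower flange rests on z = 0 and the three cylinders share a vertical axis.

C is a chair: 477×412 mm seat, 29 mm thick, top at z = 483 mm, on four 38 mm square corner legs flush with the seat edges. A 23 mm thick backrest slab spans the full seat width, extending 399 mm above the seat top, its back face flush with the seat's +y edge. Two armrests of 30×30 mm section run along each side from the seat's front edge to the front of the backrest, top faces 219 mm above the seat top and outer faces flush with the seat's x-edges; a 30×30 mm post under the front of each armrest stands on the seat at the front corner.

The spool is on top of the stool. The chair is on the floor beside the stool on its −y side.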